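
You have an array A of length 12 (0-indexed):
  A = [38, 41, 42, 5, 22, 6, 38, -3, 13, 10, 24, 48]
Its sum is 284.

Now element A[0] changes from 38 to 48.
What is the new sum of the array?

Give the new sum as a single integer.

Answer: 294

Derivation:
Old value at index 0: 38
New value at index 0: 48
Delta = 48 - 38 = 10
New sum = old_sum + delta = 284 + (10) = 294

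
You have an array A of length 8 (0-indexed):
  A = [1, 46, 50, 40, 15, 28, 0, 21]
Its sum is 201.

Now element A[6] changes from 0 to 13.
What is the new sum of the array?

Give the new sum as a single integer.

Answer: 214

Derivation:
Old value at index 6: 0
New value at index 6: 13
Delta = 13 - 0 = 13
New sum = old_sum + delta = 201 + (13) = 214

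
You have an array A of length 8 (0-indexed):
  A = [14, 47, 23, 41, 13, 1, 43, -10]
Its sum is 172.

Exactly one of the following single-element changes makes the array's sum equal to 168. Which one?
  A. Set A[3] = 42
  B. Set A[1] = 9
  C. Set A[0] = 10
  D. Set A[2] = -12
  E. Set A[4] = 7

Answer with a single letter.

Answer: C

Derivation:
Option A: A[3] 41->42, delta=1, new_sum=172+(1)=173
Option B: A[1] 47->9, delta=-38, new_sum=172+(-38)=134
Option C: A[0] 14->10, delta=-4, new_sum=172+(-4)=168 <-- matches target
Option D: A[2] 23->-12, delta=-35, new_sum=172+(-35)=137
Option E: A[4] 13->7, delta=-6, new_sum=172+(-6)=166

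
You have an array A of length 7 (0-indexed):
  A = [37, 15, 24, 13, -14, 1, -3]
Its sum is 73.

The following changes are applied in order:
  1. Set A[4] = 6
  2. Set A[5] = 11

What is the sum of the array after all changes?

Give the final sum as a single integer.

Initial sum: 73
Change 1: A[4] -14 -> 6, delta = 20, sum = 93
Change 2: A[5] 1 -> 11, delta = 10, sum = 103

Answer: 103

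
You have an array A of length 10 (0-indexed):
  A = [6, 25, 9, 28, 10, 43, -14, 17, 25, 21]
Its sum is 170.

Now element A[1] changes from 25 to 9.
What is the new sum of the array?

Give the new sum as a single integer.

Answer: 154

Derivation:
Old value at index 1: 25
New value at index 1: 9
Delta = 9 - 25 = -16
New sum = old_sum + delta = 170 + (-16) = 154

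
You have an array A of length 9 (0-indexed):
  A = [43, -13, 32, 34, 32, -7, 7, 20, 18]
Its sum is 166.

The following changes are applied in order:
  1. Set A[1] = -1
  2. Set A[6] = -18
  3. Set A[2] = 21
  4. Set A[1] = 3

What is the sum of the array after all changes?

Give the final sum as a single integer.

Answer: 146

Derivation:
Initial sum: 166
Change 1: A[1] -13 -> -1, delta = 12, sum = 178
Change 2: A[6] 7 -> -18, delta = -25, sum = 153
Change 3: A[2] 32 -> 21, delta = -11, sum = 142
Change 4: A[1] -1 -> 3, delta = 4, sum = 146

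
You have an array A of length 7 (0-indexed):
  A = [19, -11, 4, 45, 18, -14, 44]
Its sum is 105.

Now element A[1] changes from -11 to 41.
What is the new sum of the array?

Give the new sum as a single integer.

Old value at index 1: -11
New value at index 1: 41
Delta = 41 - -11 = 52
New sum = old_sum + delta = 105 + (52) = 157

Answer: 157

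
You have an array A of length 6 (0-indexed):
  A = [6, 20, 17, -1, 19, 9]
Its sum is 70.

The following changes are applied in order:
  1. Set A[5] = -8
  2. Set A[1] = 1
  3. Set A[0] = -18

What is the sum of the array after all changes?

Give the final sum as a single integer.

Answer: 10

Derivation:
Initial sum: 70
Change 1: A[5] 9 -> -8, delta = -17, sum = 53
Change 2: A[1] 20 -> 1, delta = -19, sum = 34
Change 3: A[0] 6 -> -18, delta = -24, sum = 10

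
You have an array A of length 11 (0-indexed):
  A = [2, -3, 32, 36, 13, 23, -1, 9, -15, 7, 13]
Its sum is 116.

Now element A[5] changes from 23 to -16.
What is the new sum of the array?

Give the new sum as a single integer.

Answer: 77

Derivation:
Old value at index 5: 23
New value at index 5: -16
Delta = -16 - 23 = -39
New sum = old_sum + delta = 116 + (-39) = 77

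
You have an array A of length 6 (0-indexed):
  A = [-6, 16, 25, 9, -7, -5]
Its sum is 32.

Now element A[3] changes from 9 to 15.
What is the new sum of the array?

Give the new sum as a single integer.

Old value at index 3: 9
New value at index 3: 15
Delta = 15 - 9 = 6
New sum = old_sum + delta = 32 + (6) = 38

Answer: 38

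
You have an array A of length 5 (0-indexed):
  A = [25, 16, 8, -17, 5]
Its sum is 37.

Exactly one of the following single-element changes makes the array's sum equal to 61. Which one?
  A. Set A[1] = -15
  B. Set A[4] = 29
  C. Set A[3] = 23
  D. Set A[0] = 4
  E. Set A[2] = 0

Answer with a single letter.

Answer: B

Derivation:
Option A: A[1] 16->-15, delta=-31, new_sum=37+(-31)=6
Option B: A[4] 5->29, delta=24, new_sum=37+(24)=61 <-- matches target
Option C: A[3] -17->23, delta=40, new_sum=37+(40)=77
Option D: A[0] 25->4, delta=-21, new_sum=37+(-21)=16
Option E: A[2] 8->0, delta=-8, new_sum=37+(-8)=29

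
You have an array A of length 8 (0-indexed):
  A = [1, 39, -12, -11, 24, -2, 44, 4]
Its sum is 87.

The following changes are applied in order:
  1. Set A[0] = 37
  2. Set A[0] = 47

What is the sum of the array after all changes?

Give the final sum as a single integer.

Answer: 133

Derivation:
Initial sum: 87
Change 1: A[0] 1 -> 37, delta = 36, sum = 123
Change 2: A[0] 37 -> 47, delta = 10, sum = 133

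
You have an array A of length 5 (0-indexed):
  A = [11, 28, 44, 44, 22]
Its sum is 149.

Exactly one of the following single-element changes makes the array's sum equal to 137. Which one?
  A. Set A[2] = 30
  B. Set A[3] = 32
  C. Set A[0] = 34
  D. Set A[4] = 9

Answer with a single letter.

Option A: A[2] 44->30, delta=-14, new_sum=149+(-14)=135
Option B: A[3] 44->32, delta=-12, new_sum=149+(-12)=137 <-- matches target
Option C: A[0] 11->34, delta=23, new_sum=149+(23)=172
Option D: A[4] 22->9, delta=-13, new_sum=149+(-13)=136

Answer: B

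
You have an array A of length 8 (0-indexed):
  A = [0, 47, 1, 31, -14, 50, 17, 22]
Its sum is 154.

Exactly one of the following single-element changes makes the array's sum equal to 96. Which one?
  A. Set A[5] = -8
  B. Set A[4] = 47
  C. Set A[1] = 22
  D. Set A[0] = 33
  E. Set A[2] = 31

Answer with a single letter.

Option A: A[5] 50->-8, delta=-58, new_sum=154+(-58)=96 <-- matches target
Option B: A[4] -14->47, delta=61, new_sum=154+(61)=215
Option C: A[1] 47->22, delta=-25, new_sum=154+(-25)=129
Option D: A[0] 0->33, delta=33, new_sum=154+(33)=187
Option E: A[2] 1->31, delta=30, new_sum=154+(30)=184

Answer: A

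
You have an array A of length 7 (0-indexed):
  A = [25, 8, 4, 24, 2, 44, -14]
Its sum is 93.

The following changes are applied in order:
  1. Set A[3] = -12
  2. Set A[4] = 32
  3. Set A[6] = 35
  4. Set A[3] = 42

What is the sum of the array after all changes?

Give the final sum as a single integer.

Answer: 190

Derivation:
Initial sum: 93
Change 1: A[3] 24 -> -12, delta = -36, sum = 57
Change 2: A[4] 2 -> 32, delta = 30, sum = 87
Change 3: A[6] -14 -> 35, delta = 49, sum = 136
Change 4: A[3] -12 -> 42, delta = 54, sum = 190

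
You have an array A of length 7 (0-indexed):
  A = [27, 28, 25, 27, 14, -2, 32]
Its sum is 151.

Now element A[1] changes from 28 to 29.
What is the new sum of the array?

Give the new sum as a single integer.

Answer: 152

Derivation:
Old value at index 1: 28
New value at index 1: 29
Delta = 29 - 28 = 1
New sum = old_sum + delta = 151 + (1) = 152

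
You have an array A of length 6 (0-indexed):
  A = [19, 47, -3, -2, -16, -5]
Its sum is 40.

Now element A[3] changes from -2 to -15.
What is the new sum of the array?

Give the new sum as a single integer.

Old value at index 3: -2
New value at index 3: -15
Delta = -15 - -2 = -13
New sum = old_sum + delta = 40 + (-13) = 27

Answer: 27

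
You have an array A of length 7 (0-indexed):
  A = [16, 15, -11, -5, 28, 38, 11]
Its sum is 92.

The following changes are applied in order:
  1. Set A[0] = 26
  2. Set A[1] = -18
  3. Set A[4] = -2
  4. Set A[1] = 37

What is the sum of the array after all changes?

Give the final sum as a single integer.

Answer: 94

Derivation:
Initial sum: 92
Change 1: A[0] 16 -> 26, delta = 10, sum = 102
Change 2: A[1] 15 -> -18, delta = -33, sum = 69
Change 3: A[4] 28 -> -2, delta = -30, sum = 39
Change 4: A[1] -18 -> 37, delta = 55, sum = 94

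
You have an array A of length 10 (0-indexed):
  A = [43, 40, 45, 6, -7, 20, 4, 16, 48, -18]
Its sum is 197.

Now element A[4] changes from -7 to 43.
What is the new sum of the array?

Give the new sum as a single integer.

Old value at index 4: -7
New value at index 4: 43
Delta = 43 - -7 = 50
New sum = old_sum + delta = 197 + (50) = 247

Answer: 247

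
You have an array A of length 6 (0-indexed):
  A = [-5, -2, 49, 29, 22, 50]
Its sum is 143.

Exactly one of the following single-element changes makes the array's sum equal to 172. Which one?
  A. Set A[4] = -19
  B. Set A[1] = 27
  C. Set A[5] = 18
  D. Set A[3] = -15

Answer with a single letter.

Option A: A[4] 22->-19, delta=-41, new_sum=143+(-41)=102
Option B: A[1] -2->27, delta=29, new_sum=143+(29)=172 <-- matches target
Option C: A[5] 50->18, delta=-32, new_sum=143+(-32)=111
Option D: A[3] 29->-15, delta=-44, new_sum=143+(-44)=99

Answer: B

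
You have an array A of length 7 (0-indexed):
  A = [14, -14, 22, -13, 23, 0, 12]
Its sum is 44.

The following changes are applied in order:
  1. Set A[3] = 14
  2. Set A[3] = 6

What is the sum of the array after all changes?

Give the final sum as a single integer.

Initial sum: 44
Change 1: A[3] -13 -> 14, delta = 27, sum = 71
Change 2: A[3] 14 -> 6, delta = -8, sum = 63

Answer: 63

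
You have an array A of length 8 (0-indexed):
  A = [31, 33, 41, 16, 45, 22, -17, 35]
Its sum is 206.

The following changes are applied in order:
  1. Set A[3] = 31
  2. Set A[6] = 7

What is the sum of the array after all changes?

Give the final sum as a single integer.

Answer: 245

Derivation:
Initial sum: 206
Change 1: A[3] 16 -> 31, delta = 15, sum = 221
Change 2: A[6] -17 -> 7, delta = 24, sum = 245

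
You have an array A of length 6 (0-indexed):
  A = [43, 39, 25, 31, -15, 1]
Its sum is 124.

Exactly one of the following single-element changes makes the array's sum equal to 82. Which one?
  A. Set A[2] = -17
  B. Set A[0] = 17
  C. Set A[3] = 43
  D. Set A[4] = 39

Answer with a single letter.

Answer: A

Derivation:
Option A: A[2] 25->-17, delta=-42, new_sum=124+(-42)=82 <-- matches target
Option B: A[0] 43->17, delta=-26, new_sum=124+(-26)=98
Option C: A[3] 31->43, delta=12, new_sum=124+(12)=136
Option D: A[4] -15->39, delta=54, new_sum=124+(54)=178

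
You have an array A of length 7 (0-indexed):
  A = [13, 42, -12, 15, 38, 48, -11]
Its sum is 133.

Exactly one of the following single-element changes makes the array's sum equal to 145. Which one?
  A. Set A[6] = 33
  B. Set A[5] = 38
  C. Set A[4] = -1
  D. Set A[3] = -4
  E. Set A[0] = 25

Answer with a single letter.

Answer: E

Derivation:
Option A: A[6] -11->33, delta=44, new_sum=133+(44)=177
Option B: A[5] 48->38, delta=-10, new_sum=133+(-10)=123
Option C: A[4] 38->-1, delta=-39, new_sum=133+(-39)=94
Option D: A[3] 15->-4, delta=-19, new_sum=133+(-19)=114
Option E: A[0] 13->25, delta=12, new_sum=133+(12)=145 <-- matches target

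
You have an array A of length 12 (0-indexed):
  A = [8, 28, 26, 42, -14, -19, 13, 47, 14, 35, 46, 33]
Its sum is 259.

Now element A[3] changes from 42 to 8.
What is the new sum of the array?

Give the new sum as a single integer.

Answer: 225

Derivation:
Old value at index 3: 42
New value at index 3: 8
Delta = 8 - 42 = -34
New sum = old_sum + delta = 259 + (-34) = 225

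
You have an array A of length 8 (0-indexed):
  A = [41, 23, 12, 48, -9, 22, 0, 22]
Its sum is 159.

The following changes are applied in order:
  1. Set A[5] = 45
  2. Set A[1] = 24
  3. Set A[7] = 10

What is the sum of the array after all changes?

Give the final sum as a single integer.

Initial sum: 159
Change 1: A[5] 22 -> 45, delta = 23, sum = 182
Change 2: A[1] 23 -> 24, delta = 1, sum = 183
Change 3: A[7] 22 -> 10, delta = -12, sum = 171

Answer: 171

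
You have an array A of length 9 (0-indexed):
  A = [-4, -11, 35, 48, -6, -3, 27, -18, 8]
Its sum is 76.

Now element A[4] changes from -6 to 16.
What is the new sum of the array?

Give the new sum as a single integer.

Old value at index 4: -6
New value at index 4: 16
Delta = 16 - -6 = 22
New sum = old_sum + delta = 76 + (22) = 98

Answer: 98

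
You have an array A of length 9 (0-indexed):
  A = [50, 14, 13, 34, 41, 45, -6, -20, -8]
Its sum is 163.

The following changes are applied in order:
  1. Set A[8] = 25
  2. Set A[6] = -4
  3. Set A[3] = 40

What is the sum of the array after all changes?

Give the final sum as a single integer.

Initial sum: 163
Change 1: A[8] -8 -> 25, delta = 33, sum = 196
Change 2: A[6] -6 -> -4, delta = 2, sum = 198
Change 3: A[3] 34 -> 40, delta = 6, sum = 204

Answer: 204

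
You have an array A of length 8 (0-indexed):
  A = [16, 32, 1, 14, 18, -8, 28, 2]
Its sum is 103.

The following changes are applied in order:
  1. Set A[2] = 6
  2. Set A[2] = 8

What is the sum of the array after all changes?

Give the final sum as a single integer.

Answer: 110

Derivation:
Initial sum: 103
Change 1: A[2] 1 -> 6, delta = 5, sum = 108
Change 2: A[2] 6 -> 8, delta = 2, sum = 110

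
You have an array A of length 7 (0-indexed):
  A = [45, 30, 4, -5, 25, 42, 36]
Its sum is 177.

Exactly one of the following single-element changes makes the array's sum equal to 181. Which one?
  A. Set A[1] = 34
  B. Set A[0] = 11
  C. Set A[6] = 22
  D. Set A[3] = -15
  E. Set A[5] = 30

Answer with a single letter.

Answer: A

Derivation:
Option A: A[1] 30->34, delta=4, new_sum=177+(4)=181 <-- matches target
Option B: A[0] 45->11, delta=-34, new_sum=177+(-34)=143
Option C: A[6] 36->22, delta=-14, new_sum=177+(-14)=163
Option D: A[3] -5->-15, delta=-10, new_sum=177+(-10)=167
Option E: A[5] 42->30, delta=-12, new_sum=177+(-12)=165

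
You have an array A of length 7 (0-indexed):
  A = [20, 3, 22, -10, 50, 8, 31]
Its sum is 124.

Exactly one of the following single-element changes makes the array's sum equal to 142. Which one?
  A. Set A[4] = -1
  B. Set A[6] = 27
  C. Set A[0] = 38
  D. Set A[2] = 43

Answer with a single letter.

Answer: C

Derivation:
Option A: A[4] 50->-1, delta=-51, new_sum=124+(-51)=73
Option B: A[6] 31->27, delta=-4, new_sum=124+(-4)=120
Option C: A[0] 20->38, delta=18, new_sum=124+(18)=142 <-- matches target
Option D: A[2] 22->43, delta=21, new_sum=124+(21)=145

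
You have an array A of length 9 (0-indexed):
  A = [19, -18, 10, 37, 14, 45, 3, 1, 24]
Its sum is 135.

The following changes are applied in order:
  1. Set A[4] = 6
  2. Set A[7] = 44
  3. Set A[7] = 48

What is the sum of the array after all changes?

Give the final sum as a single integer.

Answer: 174

Derivation:
Initial sum: 135
Change 1: A[4] 14 -> 6, delta = -8, sum = 127
Change 2: A[7] 1 -> 44, delta = 43, sum = 170
Change 3: A[7] 44 -> 48, delta = 4, sum = 174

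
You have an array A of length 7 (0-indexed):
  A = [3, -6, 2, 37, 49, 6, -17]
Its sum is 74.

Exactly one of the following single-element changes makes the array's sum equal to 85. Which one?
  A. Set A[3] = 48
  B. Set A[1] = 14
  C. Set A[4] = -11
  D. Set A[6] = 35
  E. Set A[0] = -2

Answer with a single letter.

Answer: A

Derivation:
Option A: A[3] 37->48, delta=11, new_sum=74+(11)=85 <-- matches target
Option B: A[1] -6->14, delta=20, new_sum=74+(20)=94
Option C: A[4] 49->-11, delta=-60, new_sum=74+(-60)=14
Option D: A[6] -17->35, delta=52, new_sum=74+(52)=126
Option E: A[0] 3->-2, delta=-5, new_sum=74+(-5)=69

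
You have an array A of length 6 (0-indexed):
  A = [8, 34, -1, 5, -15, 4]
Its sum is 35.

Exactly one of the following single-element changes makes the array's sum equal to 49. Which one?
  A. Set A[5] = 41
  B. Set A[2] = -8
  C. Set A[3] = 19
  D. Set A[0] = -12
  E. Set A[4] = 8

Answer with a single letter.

Option A: A[5] 4->41, delta=37, new_sum=35+(37)=72
Option B: A[2] -1->-8, delta=-7, new_sum=35+(-7)=28
Option C: A[3] 5->19, delta=14, new_sum=35+(14)=49 <-- matches target
Option D: A[0] 8->-12, delta=-20, new_sum=35+(-20)=15
Option E: A[4] -15->8, delta=23, new_sum=35+(23)=58

Answer: C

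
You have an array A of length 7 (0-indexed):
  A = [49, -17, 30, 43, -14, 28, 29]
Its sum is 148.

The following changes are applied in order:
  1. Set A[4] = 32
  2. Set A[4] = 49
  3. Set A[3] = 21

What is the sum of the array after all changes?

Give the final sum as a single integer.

Answer: 189

Derivation:
Initial sum: 148
Change 1: A[4] -14 -> 32, delta = 46, sum = 194
Change 2: A[4] 32 -> 49, delta = 17, sum = 211
Change 3: A[3] 43 -> 21, delta = -22, sum = 189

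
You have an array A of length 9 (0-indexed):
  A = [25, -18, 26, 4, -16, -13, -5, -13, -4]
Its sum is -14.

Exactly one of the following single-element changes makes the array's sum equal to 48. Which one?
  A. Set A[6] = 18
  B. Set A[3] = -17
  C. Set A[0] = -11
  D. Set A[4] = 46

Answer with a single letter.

Answer: D

Derivation:
Option A: A[6] -5->18, delta=23, new_sum=-14+(23)=9
Option B: A[3] 4->-17, delta=-21, new_sum=-14+(-21)=-35
Option C: A[0] 25->-11, delta=-36, new_sum=-14+(-36)=-50
Option D: A[4] -16->46, delta=62, new_sum=-14+(62)=48 <-- matches target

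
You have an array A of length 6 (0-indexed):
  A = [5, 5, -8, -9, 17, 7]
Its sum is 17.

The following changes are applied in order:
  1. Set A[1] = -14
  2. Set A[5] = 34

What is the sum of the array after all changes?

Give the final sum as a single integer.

Initial sum: 17
Change 1: A[1] 5 -> -14, delta = -19, sum = -2
Change 2: A[5] 7 -> 34, delta = 27, sum = 25

Answer: 25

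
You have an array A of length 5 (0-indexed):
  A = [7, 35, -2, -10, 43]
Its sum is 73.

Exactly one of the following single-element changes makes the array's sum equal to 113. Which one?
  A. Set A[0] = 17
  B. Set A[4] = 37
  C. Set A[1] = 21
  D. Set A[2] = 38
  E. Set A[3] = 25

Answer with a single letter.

Answer: D

Derivation:
Option A: A[0] 7->17, delta=10, new_sum=73+(10)=83
Option B: A[4] 43->37, delta=-6, new_sum=73+(-6)=67
Option C: A[1] 35->21, delta=-14, new_sum=73+(-14)=59
Option D: A[2] -2->38, delta=40, new_sum=73+(40)=113 <-- matches target
Option E: A[3] -10->25, delta=35, new_sum=73+(35)=108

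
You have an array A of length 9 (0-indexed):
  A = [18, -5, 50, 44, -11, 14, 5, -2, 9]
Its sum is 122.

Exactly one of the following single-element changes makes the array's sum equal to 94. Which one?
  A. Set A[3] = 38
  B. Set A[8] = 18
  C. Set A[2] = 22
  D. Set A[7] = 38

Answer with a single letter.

Option A: A[3] 44->38, delta=-6, new_sum=122+(-6)=116
Option B: A[8] 9->18, delta=9, new_sum=122+(9)=131
Option C: A[2] 50->22, delta=-28, new_sum=122+(-28)=94 <-- matches target
Option D: A[7] -2->38, delta=40, new_sum=122+(40)=162

Answer: C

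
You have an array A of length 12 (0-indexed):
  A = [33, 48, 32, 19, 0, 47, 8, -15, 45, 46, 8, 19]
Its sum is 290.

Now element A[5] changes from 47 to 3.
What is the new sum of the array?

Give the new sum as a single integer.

Old value at index 5: 47
New value at index 5: 3
Delta = 3 - 47 = -44
New sum = old_sum + delta = 290 + (-44) = 246

Answer: 246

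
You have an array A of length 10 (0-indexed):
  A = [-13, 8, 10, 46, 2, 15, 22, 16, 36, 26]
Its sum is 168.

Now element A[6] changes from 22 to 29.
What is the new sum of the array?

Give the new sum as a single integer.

Answer: 175

Derivation:
Old value at index 6: 22
New value at index 6: 29
Delta = 29 - 22 = 7
New sum = old_sum + delta = 168 + (7) = 175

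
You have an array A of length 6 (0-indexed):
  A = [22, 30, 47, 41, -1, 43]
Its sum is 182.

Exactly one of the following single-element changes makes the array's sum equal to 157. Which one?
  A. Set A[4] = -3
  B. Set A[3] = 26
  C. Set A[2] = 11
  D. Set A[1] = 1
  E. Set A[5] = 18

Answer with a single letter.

Option A: A[4] -1->-3, delta=-2, new_sum=182+(-2)=180
Option B: A[3] 41->26, delta=-15, new_sum=182+(-15)=167
Option C: A[2] 47->11, delta=-36, new_sum=182+(-36)=146
Option D: A[1] 30->1, delta=-29, new_sum=182+(-29)=153
Option E: A[5] 43->18, delta=-25, new_sum=182+(-25)=157 <-- matches target

Answer: E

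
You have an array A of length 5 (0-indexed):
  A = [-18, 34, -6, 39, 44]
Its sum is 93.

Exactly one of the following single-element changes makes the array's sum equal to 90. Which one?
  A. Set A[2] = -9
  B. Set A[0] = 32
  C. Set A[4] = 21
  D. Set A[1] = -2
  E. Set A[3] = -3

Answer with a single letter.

Answer: A

Derivation:
Option A: A[2] -6->-9, delta=-3, new_sum=93+(-3)=90 <-- matches target
Option B: A[0] -18->32, delta=50, new_sum=93+(50)=143
Option C: A[4] 44->21, delta=-23, new_sum=93+(-23)=70
Option D: A[1] 34->-2, delta=-36, new_sum=93+(-36)=57
Option E: A[3] 39->-3, delta=-42, new_sum=93+(-42)=51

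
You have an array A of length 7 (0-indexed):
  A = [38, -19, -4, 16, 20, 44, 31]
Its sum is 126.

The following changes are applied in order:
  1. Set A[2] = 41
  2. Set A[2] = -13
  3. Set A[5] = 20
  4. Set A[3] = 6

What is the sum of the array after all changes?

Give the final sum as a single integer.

Answer: 83

Derivation:
Initial sum: 126
Change 1: A[2] -4 -> 41, delta = 45, sum = 171
Change 2: A[2] 41 -> -13, delta = -54, sum = 117
Change 3: A[5] 44 -> 20, delta = -24, sum = 93
Change 4: A[3] 16 -> 6, delta = -10, sum = 83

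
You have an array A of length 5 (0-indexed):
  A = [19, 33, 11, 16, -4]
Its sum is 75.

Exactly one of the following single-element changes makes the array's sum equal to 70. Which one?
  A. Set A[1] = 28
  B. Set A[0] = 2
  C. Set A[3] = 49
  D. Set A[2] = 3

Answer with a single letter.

Answer: A

Derivation:
Option A: A[1] 33->28, delta=-5, new_sum=75+(-5)=70 <-- matches target
Option B: A[0] 19->2, delta=-17, new_sum=75+(-17)=58
Option C: A[3] 16->49, delta=33, new_sum=75+(33)=108
Option D: A[2] 11->3, delta=-8, new_sum=75+(-8)=67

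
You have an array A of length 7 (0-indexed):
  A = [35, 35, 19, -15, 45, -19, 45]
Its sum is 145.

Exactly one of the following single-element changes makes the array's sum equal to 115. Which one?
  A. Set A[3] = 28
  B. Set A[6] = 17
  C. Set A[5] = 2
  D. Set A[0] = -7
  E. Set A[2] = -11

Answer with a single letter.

Option A: A[3] -15->28, delta=43, new_sum=145+(43)=188
Option B: A[6] 45->17, delta=-28, new_sum=145+(-28)=117
Option C: A[5] -19->2, delta=21, new_sum=145+(21)=166
Option D: A[0] 35->-7, delta=-42, new_sum=145+(-42)=103
Option E: A[2] 19->-11, delta=-30, new_sum=145+(-30)=115 <-- matches target

Answer: E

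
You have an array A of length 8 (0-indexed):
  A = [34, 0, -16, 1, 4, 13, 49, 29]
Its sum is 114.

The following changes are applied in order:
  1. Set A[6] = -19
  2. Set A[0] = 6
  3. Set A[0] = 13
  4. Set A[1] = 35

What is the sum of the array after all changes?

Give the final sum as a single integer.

Answer: 60

Derivation:
Initial sum: 114
Change 1: A[6] 49 -> -19, delta = -68, sum = 46
Change 2: A[0] 34 -> 6, delta = -28, sum = 18
Change 3: A[0] 6 -> 13, delta = 7, sum = 25
Change 4: A[1] 0 -> 35, delta = 35, sum = 60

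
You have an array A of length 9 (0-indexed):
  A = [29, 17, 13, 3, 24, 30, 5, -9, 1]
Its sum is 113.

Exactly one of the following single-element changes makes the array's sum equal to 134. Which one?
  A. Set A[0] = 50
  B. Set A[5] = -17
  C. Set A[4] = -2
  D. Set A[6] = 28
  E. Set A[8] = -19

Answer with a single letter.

Option A: A[0] 29->50, delta=21, new_sum=113+(21)=134 <-- matches target
Option B: A[5] 30->-17, delta=-47, new_sum=113+(-47)=66
Option C: A[4] 24->-2, delta=-26, new_sum=113+(-26)=87
Option D: A[6] 5->28, delta=23, new_sum=113+(23)=136
Option E: A[8] 1->-19, delta=-20, new_sum=113+(-20)=93

Answer: A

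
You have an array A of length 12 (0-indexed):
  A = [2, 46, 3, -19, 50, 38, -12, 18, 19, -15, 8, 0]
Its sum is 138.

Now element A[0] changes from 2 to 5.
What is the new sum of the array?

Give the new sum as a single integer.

Old value at index 0: 2
New value at index 0: 5
Delta = 5 - 2 = 3
New sum = old_sum + delta = 138 + (3) = 141

Answer: 141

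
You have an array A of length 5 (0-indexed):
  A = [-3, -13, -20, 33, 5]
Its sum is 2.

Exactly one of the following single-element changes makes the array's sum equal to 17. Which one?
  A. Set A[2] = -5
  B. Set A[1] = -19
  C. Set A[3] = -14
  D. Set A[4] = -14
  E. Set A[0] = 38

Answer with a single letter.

Answer: A

Derivation:
Option A: A[2] -20->-5, delta=15, new_sum=2+(15)=17 <-- matches target
Option B: A[1] -13->-19, delta=-6, new_sum=2+(-6)=-4
Option C: A[3] 33->-14, delta=-47, new_sum=2+(-47)=-45
Option D: A[4] 5->-14, delta=-19, new_sum=2+(-19)=-17
Option E: A[0] -3->38, delta=41, new_sum=2+(41)=43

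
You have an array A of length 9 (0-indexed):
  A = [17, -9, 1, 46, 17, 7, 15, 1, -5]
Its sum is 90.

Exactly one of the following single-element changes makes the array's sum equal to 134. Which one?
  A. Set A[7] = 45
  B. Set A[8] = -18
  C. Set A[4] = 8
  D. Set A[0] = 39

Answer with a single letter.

Option A: A[7] 1->45, delta=44, new_sum=90+(44)=134 <-- matches target
Option B: A[8] -5->-18, delta=-13, new_sum=90+(-13)=77
Option C: A[4] 17->8, delta=-9, new_sum=90+(-9)=81
Option D: A[0] 17->39, delta=22, new_sum=90+(22)=112

Answer: A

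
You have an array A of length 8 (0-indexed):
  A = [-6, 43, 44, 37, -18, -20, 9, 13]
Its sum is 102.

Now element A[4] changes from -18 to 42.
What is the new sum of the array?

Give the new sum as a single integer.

Old value at index 4: -18
New value at index 4: 42
Delta = 42 - -18 = 60
New sum = old_sum + delta = 102 + (60) = 162

Answer: 162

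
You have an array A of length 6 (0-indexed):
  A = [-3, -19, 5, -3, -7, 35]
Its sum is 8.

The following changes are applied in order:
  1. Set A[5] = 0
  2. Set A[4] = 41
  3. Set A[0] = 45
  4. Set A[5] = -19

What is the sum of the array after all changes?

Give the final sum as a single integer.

Answer: 50

Derivation:
Initial sum: 8
Change 1: A[5] 35 -> 0, delta = -35, sum = -27
Change 2: A[4] -7 -> 41, delta = 48, sum = 21
Change 3: A[0] -3 -> 45, delta = 48, sum = 69
Change 4: A[5] 0 -> -19, delta = -19, sum = 50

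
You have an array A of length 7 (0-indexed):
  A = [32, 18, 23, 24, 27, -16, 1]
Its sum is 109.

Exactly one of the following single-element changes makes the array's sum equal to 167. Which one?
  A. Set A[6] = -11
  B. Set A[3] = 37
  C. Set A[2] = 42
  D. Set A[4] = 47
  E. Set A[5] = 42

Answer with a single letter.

Answer: E

Derivation:
Option A: A[6] 1->-11, delta=-12, new_sum=109+(-12)=97
Option B: A[3] 24->37, delta=13, new_sum=109+(13)=122
Option C: A[2] 23->42, delta=19, new_sum=109+(19)=128
Option D: A[4] 27->47, delta=20, new_sum=109+(20)=129
Option E: A[5] -16->42, delta=58, new_sum=109+(58)=167 <-- matches target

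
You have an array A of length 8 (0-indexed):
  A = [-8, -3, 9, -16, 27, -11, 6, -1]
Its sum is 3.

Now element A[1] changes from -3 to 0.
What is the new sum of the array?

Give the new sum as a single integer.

Old value at index 1: -3
New value at index 1: 0
Delta = 0 - -3 = 3
New sum = old_sum + delta = 3 + (3) = 6

Answer: 6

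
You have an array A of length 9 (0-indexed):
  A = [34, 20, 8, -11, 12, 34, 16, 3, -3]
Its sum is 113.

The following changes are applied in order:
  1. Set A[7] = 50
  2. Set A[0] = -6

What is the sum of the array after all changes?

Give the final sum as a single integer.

Initial sum: 113
Change 1: A[7] 3 -> 50, delta = 47, sum = 160
Change 2: A[0] 34 -> -6, delta = -40, sum = 120

Answer: 120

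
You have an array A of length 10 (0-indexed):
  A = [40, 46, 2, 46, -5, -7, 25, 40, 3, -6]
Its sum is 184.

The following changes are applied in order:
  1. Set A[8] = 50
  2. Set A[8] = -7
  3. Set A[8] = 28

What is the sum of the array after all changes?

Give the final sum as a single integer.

Answer: 209

Derivation:
Initial sum: 184
Change 1: A[8] 3 -> 50, delta = 47, sum = 231
Change 2: A[8] 50 -> -7, delta = -57, sum = 174
Change 3: A[8] -7 -> 28, delta = 35, sum = 209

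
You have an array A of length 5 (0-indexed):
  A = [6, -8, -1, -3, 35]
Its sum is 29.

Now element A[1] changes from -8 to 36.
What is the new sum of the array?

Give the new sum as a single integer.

Old value at index 1: -8
New value at index 1: 36
Delta = 36 - -8 = 44
New sum = old_sum + delta = 29 + (44) = 73

Answer: 73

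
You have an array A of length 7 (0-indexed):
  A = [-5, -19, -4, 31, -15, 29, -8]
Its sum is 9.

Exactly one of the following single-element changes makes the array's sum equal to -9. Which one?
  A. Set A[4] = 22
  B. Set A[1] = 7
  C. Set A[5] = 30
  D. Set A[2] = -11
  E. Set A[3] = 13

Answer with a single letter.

Option A: A[4] -15->22, delta=37, new_sum=9+(37)=46
Option B: A[1] -19->7, delta=26, new_sum=9+(26)=35
Option C: A[5] 29->30, delta=1, new_sum=9+(1)=10
Option D: A[2] -4->-11, delta=-7, new_sum=9+(-7)=2
Option E: A[3] 31->13, delta=-18, new_sum=9+(-18)=-9 <-- matches target

Answer: E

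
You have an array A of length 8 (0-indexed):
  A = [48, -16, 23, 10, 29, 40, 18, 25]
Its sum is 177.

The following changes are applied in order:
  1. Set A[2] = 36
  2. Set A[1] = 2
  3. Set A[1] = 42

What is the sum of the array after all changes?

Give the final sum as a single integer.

Initial sum: 177
Change 1: A[2] 23 -> 36, delta = 13, sum = 190
Change 2: A[1] -16 -> 2, delta = 18, sum = 208
Change 3: A[1] 2 -> 42, delta = 40, sum = 248

Answer: 248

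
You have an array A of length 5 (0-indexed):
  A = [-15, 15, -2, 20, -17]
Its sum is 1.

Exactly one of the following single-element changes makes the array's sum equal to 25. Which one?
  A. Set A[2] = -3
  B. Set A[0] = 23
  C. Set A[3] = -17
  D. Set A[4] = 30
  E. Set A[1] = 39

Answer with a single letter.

Option A: A[2] -2->-3, delta=-1, new_sum=1+(-1)=0
Option B: A[0] -15->23, delta=38, new_sum=1+(38)=39
Option C: A[3] 20->-17, delta=-37, new_sum=1+(-37)=-36
Option D: A[4] -17->30, delta=47, new_sum=1+(47)=48
Option E: A[1] 15->39, delta=24, new_sum=1+(24)=25 <-- matches target

Answer: E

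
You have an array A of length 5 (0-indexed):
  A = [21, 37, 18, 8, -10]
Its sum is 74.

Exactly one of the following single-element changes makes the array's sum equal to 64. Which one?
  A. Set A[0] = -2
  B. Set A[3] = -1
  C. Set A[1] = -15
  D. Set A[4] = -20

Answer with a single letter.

Answer: D

Derivation:
Option A: A[0] 21->-2, delta=-23, new_sum=74+(-23)=51
Option B: A[3] 8->-1, delta=-9, new_sum=74+(-9)=65
Option C: A[1] 37->-15, delta=-52, new_sum=74+(-52)=22
Option D: A[4] -10->-20, delta=-10, new_sum=74+(-10)=64 <-- matches target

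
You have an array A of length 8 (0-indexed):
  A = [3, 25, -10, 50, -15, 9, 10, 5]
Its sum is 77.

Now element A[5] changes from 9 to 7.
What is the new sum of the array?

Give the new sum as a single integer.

Answer: 75

Derivation:
Old value at index 5: 9
New value at index 5: 7
Delta = 7 - 9 = -2
New sum = old_sum + delta = 77 + (-2) = 75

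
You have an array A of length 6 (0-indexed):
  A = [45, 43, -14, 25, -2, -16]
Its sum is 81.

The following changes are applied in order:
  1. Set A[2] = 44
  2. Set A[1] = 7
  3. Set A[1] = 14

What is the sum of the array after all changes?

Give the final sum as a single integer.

Initial sum: 81
Change 1: A[2] -14 -> 44, delta = 58, sum = 139
Change 2: A[1] 43 -> 7, delta = -36, sum = 103
Change 3: A[1] 7 -> 14, delta = 7, sum = 110

Answer: 110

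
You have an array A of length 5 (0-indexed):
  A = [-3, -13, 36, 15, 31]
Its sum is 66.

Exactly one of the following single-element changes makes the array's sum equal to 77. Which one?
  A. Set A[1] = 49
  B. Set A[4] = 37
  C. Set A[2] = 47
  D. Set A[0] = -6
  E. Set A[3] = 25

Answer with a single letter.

Option A: A[1] -13->49, delta=62, new_sum=66+(62)=128
Option B: A[4] 31->37, delta=6, new_sum=66+(6)=72
Option C: A[2] 36->47, delta=11, new_sum=66+(11)=77 <-- matches target
Option D: A[0] -3->-6, delta=-3, new_sum=66+(-3)=63
Option E: A[3] 15->25, delta=10, new_sum=66+(10)=76

Answer: C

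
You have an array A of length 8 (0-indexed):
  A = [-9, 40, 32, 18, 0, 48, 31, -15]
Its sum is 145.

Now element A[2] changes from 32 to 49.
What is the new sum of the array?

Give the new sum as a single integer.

Old value at index 2: 32
New value at index 2: 49
Delta = 49 - 32 = 17
New sum = old_sum + delta = 145 + (17) = 162

Answer: 162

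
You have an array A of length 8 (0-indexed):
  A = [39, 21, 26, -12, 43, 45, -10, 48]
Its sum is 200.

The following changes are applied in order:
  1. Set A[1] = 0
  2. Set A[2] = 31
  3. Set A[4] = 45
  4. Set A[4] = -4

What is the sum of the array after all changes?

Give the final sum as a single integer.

Initial sum: 200
Change 1: A[1] 21 -> 0, delta = -21, sum = 179
Change 2: A[2] 26 -> 31, delta = 5, sum = 184
Change 3: A[4] 43 -> 45, delta = 2, sum = 186
Change 4: A[4] 45 -> -4, delta = -49, sum = 137

Answer: 137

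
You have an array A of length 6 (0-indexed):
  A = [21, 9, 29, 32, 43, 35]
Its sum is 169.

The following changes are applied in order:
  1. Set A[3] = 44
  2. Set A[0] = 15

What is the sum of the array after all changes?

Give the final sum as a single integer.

Initial sum: 169
Change 1: A[3] 32 -> 44, delta = 12, sum = 181
Change 2: A[0] 21 -> 15, delta = -6, sum = 175

Answer: 175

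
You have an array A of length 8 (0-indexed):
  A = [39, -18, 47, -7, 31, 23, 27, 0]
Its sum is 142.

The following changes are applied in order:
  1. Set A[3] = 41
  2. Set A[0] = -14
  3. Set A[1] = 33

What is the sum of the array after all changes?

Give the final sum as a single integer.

Answer: 188

Derivation:
Initial sum: 142
Change 1: A[3] -7 -> 41, delta = 48, sum = 190
Change 2: A[0] 39 -> -14, delta = -53, sum = 137
Change 3: A[1] -18 -> 33, delta = 51, sum = 188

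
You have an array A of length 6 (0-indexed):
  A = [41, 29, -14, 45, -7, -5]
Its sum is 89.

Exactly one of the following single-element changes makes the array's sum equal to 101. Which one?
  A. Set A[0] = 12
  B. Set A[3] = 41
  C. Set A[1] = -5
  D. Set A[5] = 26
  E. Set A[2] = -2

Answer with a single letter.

Answer: E

Derivation:
Option A: A[0] 41->12, delta=-29, new_sum=89+(-29)=60
Option B: A[3] 45->41, delta=-4, new_sum=89+(-4)=85
Option C: A[1] 29->-5, delta=-34, new_sum=89+(-34)=55
Option D: A[5] -5->26, delta=31, new_sum=89+(31)=120
Option E: A[2] -14->-2, delta=12, new_sum=89+(12)=101 <-- matches target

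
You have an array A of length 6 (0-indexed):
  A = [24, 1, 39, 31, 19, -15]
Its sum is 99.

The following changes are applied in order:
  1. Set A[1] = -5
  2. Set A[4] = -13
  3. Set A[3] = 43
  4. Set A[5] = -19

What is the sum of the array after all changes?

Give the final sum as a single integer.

Answer: 69

Derivation:
Initial sum: 99
Change 1: A[1] 1 -> -5, delta = -6, sum = 93
Change 2: A[4] 19 -> -13, delta = -32, sum = 61
Change 3: A[3] 31 -> 43, delta = 12, sum = 73
Change 4: A[5] -15 -> -19, delta = -4, sum = 69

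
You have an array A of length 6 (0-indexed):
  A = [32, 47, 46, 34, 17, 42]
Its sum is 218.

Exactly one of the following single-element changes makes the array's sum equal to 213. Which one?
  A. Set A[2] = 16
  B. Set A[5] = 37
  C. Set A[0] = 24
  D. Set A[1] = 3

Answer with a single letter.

Answer: B

Derivation:
Option A: A[2] 46->16, delta=-30, new_sum=218+(-30)=188
Option B: A[5] 42->37, delta=-5, new_sum=218+(-5)=213 <-- matches target
Option C: A[0] 32->24, delta=-8, new_sum=218+(-8)=210
Option D: A[1] 47->3, delta=-44, new_sum=218+(-44)=174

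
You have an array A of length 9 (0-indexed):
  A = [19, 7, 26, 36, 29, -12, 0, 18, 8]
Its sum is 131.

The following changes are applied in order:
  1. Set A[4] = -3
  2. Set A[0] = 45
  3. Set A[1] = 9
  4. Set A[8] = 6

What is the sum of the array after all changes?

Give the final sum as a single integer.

Initial sum: 131
Change 1: A[4] 29 -> -3, delta = -32, sum = 99
Change 2: A[0] 19 -> 45, delta = 26, sum = 125
Change 3: A[1] 7 -> 9, delta = 2, sum = 127
Change 4: A[8] 8 -> 6, delta = -2, sum = 125

Answer: 125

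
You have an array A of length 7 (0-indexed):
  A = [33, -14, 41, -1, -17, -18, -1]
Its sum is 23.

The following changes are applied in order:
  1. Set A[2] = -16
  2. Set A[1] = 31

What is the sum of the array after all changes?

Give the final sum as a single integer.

Answer: 11

Derivation:
Initial sum: 23
Change 1: A[2] 41 -> -16, delta = -57, sum = -34
Change 2: A[1] -14 -> 31, delta = 45, sum = 11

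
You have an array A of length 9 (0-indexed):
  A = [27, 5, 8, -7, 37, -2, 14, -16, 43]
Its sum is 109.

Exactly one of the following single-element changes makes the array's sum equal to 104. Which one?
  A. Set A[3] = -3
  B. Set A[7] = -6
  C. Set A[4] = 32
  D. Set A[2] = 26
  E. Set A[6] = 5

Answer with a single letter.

Answer: C

Derivation:
Option A: A[3] -7->-3, delta=4, new_sum=109+(4)=113
Option B: A[7] -16->-6, delta=10, new_sum=109+(10)=119
Option C: A[4] 37->32, delta=-5, new_sum=109+(-5)=104 <-- matches target
Option D: A[2] 8->26, delta=18, new_sum=109+(18)=127
Option E: A[6] 14->5, delta=-9, new_sum=109+(-9)=100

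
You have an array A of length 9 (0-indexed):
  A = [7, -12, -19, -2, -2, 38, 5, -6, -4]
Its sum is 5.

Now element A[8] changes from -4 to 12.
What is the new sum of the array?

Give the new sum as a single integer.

Old value at index 8: -4
New value at index 8: 12
Delta = 12 - -4 = 16
New sum = old_sum + delta = 5 + (16) = 21

Answer: 21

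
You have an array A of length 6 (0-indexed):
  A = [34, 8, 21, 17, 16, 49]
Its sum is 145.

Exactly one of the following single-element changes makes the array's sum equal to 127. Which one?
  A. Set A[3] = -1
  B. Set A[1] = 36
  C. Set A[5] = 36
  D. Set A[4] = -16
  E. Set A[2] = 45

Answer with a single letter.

Option A: A[3] 17->-1, delta=-18, new_sum=145+(-18)=127 <-- matches target
Option B: A[1] 8->36, delta=28, new_sum=145+(28)=173
Option C: A[5] 49->36, delta=-13, new_sum=145+(-13)=132
Option D: A[4] 16->-16, delta=-32, new_sum=145+(-32)=113
Option E: A[2] 21->45, delta=24, new_sum=145+(24)=169

Answer: A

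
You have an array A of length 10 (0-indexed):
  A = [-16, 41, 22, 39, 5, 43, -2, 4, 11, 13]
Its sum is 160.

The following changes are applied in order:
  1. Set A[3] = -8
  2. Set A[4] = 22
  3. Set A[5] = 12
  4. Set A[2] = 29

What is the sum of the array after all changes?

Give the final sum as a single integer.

Initial sum: 160
Change 1: A[3] 39 -> -8, delta = -47, sum = 113
Change 2: A[4] 5 -> 22, delta = 17, sum = 130
Change 3: A[5] 43 -> 12, delta = -31, sum = 99
Change 4: A[2] 22 -> 29, delta = 7, sum = 106

Answer: 106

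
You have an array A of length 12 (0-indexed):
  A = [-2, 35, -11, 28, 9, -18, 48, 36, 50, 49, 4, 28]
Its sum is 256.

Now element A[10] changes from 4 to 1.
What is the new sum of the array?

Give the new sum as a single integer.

Old value at index 10: 4
New value at index 10: 1
Delta = 1 - 4 = -3
New sum = old_sum + delta = 256 + (-3) = 253

Answer: 253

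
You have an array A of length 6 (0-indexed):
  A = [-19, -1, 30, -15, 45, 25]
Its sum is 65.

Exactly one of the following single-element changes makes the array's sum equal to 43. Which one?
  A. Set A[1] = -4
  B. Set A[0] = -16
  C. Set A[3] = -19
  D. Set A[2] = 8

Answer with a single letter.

Option A: A[1] -1->-4, delta=-3, new_sum=65+(-3)=62
Option B: A[0] -19->-16, delta=3, new_sum=65+(3)=68
Option C: A[3] -15->-19, delta=-4, new_sum=65+(-4)=61
Option D: A[2] 30->8, delta=-22, new_sum=65+(-22)=43 <-- matches target

Answer: D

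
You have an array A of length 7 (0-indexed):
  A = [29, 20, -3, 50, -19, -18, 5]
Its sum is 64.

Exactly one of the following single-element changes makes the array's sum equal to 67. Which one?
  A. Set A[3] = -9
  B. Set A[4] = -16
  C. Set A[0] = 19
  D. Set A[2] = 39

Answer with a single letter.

Option A: A[3] 50->-9, delta=-59, new_sum=64+(-59)=5
Option B: A[4] -19->-16, delta=3, new_sum=64+(3)=67 <-- matches target
Option C: A[0] 29->19, delta=-10, new_sum=64+(-10)=54
Option D: A[2] -3->39, delta=42, new_sum=64+(42)=106

Answer: B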